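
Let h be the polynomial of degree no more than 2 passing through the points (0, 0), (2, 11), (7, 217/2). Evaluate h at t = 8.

Write h(t) = at^2 + bt + c. Substituting each data point gives a linear system:
  c = 0
  4a + 2b + c = 11
  49a + 7b + c = 217/2
Solving the system yields a = 2, b = 3/2, c = 0.
So h(t) = 2t^2 + (3/2)t.
Then h(8) = 140.

140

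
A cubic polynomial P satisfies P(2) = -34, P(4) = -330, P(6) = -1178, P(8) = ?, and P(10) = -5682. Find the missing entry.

-2866

On equispaced nodes a degree-3 polynomial has vanishing fourth forward difference, so
  P(2) - 4·P(4) + 6·P(6) - 4·P(8) + P(10) = 0.
Substituting the known values and solving for P(8):
  -4·P(8) = 11464
  P(8) = -2866.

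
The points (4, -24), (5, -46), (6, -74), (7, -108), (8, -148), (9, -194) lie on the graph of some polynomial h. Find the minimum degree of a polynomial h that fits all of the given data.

2

Forward differences of the values at x = 4, 5, 6, 7, 8, 9:
  h  : -24  -46  -74  -108  -148  -194
  Δ  : -22  -28  -34  -40  -46
  Δ^2: -6  -6  -6  -6
  Δ^3: 0  0  0
  Δ^4: 0  0
  Δ^5: 0
The second differences are constant (-6) and nonzero, while all higher differences vanish, so the minimal degree is 2.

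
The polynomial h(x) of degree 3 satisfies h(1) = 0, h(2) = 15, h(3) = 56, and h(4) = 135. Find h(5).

Using the Lagrange interpolation formula with nodes 1, 2, 3, 4:
  L_0(x) = (x - 2)(x - 3)(x - 4) / -6
  L_1(x) = (x - 1)(x - 3)(x - 4) / 2
  L_2(x) = (x - 1)(x - 2)(x - 4) / -2
  L_3(x) = (x - 1)(x - 2)(x - 3) / 6
Then h(x) = 0·L_0(x) + 15·L_1(x) + 56·L_2(x) + 135·L_3(x).
Expanding and collecting terms gives h(x) = 2x³ + x² - 2x - 1.
Evaluating at x = 5: h(5) = 264.

264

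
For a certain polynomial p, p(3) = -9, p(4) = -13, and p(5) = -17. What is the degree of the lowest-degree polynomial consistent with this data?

1

Forward differences of the values at n = 3, 4, 5:
  p  : -9  -13  -17
  Δ  : -4  -4
  Δ^2: 0
The first differences are constant (-4) and nonzero, while all higher differences vanish, so the minimal degree is 1.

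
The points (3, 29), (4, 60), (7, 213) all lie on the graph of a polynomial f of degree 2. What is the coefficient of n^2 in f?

Write f(n) = an^2 + bn + c. Substituting each data point gives a linear system:
  9a + 3b + c = 29
  16a + 4b + c = 60
  49a + 7b + c = 213
Solving the system yields a = 5, b = -4, c = -4.
So f(n) = 5n² - 4n - 4.
The leading coefficient is 5.

5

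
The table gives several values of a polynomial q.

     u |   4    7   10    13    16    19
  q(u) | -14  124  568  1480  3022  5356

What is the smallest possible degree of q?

Forward differences of the values at u = 4, 7, 10, 13, 16, 19:
  q  : -14  124  568  1480  3022  5356
  Δ  : 138  444  912  1542  2334
  Δ^2: 306  468  630  792
  Δ^3: 162  162  162
  Δ^4: 0  0
  Δ^5: 0
The third differences are constant (162) and nonzero, while all higher differences vanish, so the minimal degree is 3.

3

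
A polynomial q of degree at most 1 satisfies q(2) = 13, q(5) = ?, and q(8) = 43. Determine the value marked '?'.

28

The 2 known points determine the degree-1 polynomial uniquely.
Write q(s) = as + b. Substituting each data point gives a linear system:
  2a + b = 13
  8a + b = 43
Solving the system yields a = 5, b = 3.
So q(s) = 5s + 3.
Then q(5) = 28.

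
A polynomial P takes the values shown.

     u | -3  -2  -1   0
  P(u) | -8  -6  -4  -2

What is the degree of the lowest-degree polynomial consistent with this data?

Forward differences of the values at u = -3, -2, -1, 0:
  P  : -8  -6  -4  -2
  Δ  : 2  2  2
  Δ^2: 0  0
  Δ^3: 0
The first differences are constant (2) and nonzero, while all higher differences vanish, so the minimal degree is 1.

1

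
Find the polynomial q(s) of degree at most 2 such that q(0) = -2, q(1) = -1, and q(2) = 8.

q(s) = 4s^2 - 3s - 2

Write q(s) = as^2 + bs + c. Substituting each data point gives a linear system:
  c = -2
  a + b + c = -1
  4a + 2b + c = 8
Solving the system yields a = 4, b = -3, c = -2.
So q(s) = 4s^2 - 3s - 2.
Check: q(2) = 8. ✓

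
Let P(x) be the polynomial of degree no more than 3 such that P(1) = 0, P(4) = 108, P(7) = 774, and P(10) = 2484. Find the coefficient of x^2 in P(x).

Write P(x) = ax^3 + bx^2 + cx + d. Substituting each data point gives a linear system:
  a + b + c + d = 0
  64a + 16b + 4c + d = 108
  343a + 49b + 7c + d = 774
  1000a + 100b + 10c + d = 2484
Solving the system yields a = 3, b = -5, c = -2, d = 4.
So P(x) = 3x³ - 5x² - 2x + 4.
The coefficient of x^2 is -5.

-5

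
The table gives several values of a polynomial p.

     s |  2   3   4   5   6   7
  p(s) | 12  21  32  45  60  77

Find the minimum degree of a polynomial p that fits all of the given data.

Forward differences of the values at s = 2, 3, 4, 5, 6, 7:
  p  : 12  21  32  45  60  77
  Δ  : 9  11  13  15  17
  Δ^2: 2  2  2  2
  Δ^3: 0  0  0
  Δ^4: 0  0
  Δ^5: 0
The second differences are constant (2) and nonzero, while all higher differences vanish, so the minimal degree is 2.

2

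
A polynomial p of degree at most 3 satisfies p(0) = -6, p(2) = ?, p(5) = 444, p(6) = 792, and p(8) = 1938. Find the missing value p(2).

12

The 4 known points determine the degree-3 polynomial uniquely.
Write p(t) = at^3 + bt^2 + ct + d. Substituting each data point gives a linear system:
  d = -6
  125a + 25b + 5c + d = 444
  216a + 36b + 6c + d = 792
  512a + 64b + 8c + d = 1938
Solving the system yields a = 4, b = -1, c = -5, d = -6.
So p(t) = 4t^3 - t^2 - 5t - 6.
Then p(2) = 12.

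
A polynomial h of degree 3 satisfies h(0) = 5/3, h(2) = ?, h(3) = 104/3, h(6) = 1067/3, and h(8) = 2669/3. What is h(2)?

The 4 known points determine the degree-3 polynomial uniquely.
Write h(n) = an^3 + bn^2 + cn + d. Substituting each data point gives a linear system:
  d = 5/3
  27a + 9b + 3c + d = 104/3
  216a + 36b + 6c + d = 1067/3
  512a + 64b + 8c + d = 2669/3
Solving the system yields a = 2, b = -2, c = -1, d = 5/3.
So h(n) = 2n³ - 2n² - n + 5/3.
Then h(2) = 23/3.

23/3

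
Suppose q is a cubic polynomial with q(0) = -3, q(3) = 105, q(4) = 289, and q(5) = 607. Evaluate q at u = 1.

-5

Using the Lagrange interpolation formula with nodes 0, 3, 4, 5:
  L_0(u) = (u - 3)(u - 4)(u - 5) / -60
  L_1(u) = u(u - 4)(u - 5) / 6
  L_2(u) = u(u - 3)(u - 5) / -4
  L_3(u) = u(u - 3)(u - 4) / 10
Then q(u) = -3·L_0(u) + 105·L_1(u) + 289·L_2(u) + 607·L_3(u).
Expanding and collecting terms gives q(u) = 6u³ - 5u² - 3u - 3.
Evaluating at u = 1: q(1) = -5.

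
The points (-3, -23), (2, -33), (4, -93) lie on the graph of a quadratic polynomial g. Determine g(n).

Write g(n) = an^2 + bn + c. Substituting each data point gives a linear system:
  9a - 3b + c = -23
  4a + 2b + c = -33
  16a + 4b + c = -93
Solving the system yields a = -4, b = -6, c = -5.
So g(n) = -4n^2 - 6n - 5.
Check: g(4) = -93. ✓

g(n) = -4n^2 - 6n - 5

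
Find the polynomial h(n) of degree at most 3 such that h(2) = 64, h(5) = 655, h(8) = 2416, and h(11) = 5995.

h(n) = 4n^3 + 5n^2 + 6n

Write h(n) = an^3 + bn^2 + cn + d. Substituting each data point gives a linear system:
  8a + 4b + 2c + d = 64
  125a + 25b + 5c + d = 655
  512a + 64b + 8c + d = 2416
  1331a + 121b + 11c + d = 5995
Solving the system yields a = 4, b = 5, c = 6, d = 0.
So h(n) = 4n^3 + 5n^2 + 6n.
Check: h(11) = 5995. ✓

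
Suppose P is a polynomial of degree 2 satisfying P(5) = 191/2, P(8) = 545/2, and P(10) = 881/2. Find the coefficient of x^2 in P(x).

5

Write P(x) = ax^2 + bx + c. Substituting each data point gives a linear system:
  25a + 5b + c = 191/2
  64a + 8b + c = 545/2
  100a + 10b + c = 881/2
Solving the system yields a = 5, b = -6, c = 1/2.
So P(x) = 5x^2 - 6x + 1/2.
The leading coefficient is 5.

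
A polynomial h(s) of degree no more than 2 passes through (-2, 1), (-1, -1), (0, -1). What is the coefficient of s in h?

1

Write h(s) = as^2 + bs + c. Substituting each data point gives a linear system:
  4a - 2b + c = 1
  a - b + c = -1
  c = -1
Solving the system yields a = 1, b = 1, c = -1.
So h(s) = s^2 + s - 1.
The coefficient of s is 1.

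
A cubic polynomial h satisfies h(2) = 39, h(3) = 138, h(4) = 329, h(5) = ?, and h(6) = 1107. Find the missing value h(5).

On equispaced nodes a degree-3 polynomial has vanishing fourth forward difference, so
  h(2) - 4·h(3) + 6·h(4) - 4·h(5) + h(6) = 0.
Substituting the known values and solving for h(5):
  -4·h(5) = -2568
  h(5) = 642.

642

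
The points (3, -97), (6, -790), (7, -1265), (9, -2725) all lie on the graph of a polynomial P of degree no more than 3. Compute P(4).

Using the Lagrange interpolation formula with nodes 3, 6, 7, 9:
  L_0(s) = (s - 6)(s - 7)(s - 9) / -72
  L_1(s) = (s - 3)(s - 7)(s - 9) / 9
  L_2(s) = (s - 3)(s - 6)(s - 9) / -8
  L_3(s) = (s - 3)(s - 6)(s - 7) / 36
Then P(s) = -97·L_0(s) - 790·L_1(s) - 1265·L_2(s) - 2725·L_3(s).
Expanding and collecting terms gives P(s) = -4s^3 + 3s^2 - 6s + 2.
Evaluating at s = 4: P(4) = -230.

-230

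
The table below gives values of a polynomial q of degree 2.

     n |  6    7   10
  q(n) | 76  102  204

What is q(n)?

q(n) = 2n^2 + 4

Write q(n) = an^2 + bn + c. Substituting each data point gives a linear system:
  36a + 6b + c = 76
  49a + 7b + c = 102
  100a + 10b + c = 204
Solving the system yields a = 2, b = 0, c = 4.
So q(n) = 2n² + 4.
Check: q(10) = 204. ✓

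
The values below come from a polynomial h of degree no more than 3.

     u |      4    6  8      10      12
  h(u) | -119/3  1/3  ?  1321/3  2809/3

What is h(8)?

On equispaced nodes a degree-3 polynomial has vanishing fourth forward difference, so
  h(4) - 4·h(6) + 6·h(8) - 4·h(10) + h(12) = 0.
Substituting the known values and solving for h(8):
  6·h(8) = 866
  h(8) = 433/3.

433/3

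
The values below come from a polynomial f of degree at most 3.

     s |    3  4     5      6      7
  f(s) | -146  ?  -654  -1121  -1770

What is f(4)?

-339

On equispaced nodes a degree-3 polynomial has vanishing fourth forward difference, so
  f(3) - 4·f(4) + 6·f(5) - 4·f(6) + f(7) = 0.
Substituting the known values and solving for f(4):
  -4·f(4) = 1356
  f(4) = -339.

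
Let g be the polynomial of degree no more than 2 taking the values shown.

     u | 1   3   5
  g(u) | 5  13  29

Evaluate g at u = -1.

Forward differences of the values at u = 1, 3, 5:
  g  : 5  13  29
  Δ  : 8  16
  Δ^2: 8
The second differences are constant, confirming degree 2.
Interpolating (Newton forward form) and evaluating at u = -1 gives g(-1) = 5.

5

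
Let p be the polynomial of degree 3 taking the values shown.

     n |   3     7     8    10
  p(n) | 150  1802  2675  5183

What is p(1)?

8

Write p(n) = an^3 + bn^2 + cn + d. Substituting each data point gives a linear system:
  27a + 9b + 3c + d = 150
  343a + 49b + 7c + d = 1802
  512a + 64b + 8c + d = 2675
  1000a + 100b + 10c + d = 5183
Solving the system yields a = 5, b = 2, c = -2, d = 3.
So p(n) = 5n³ + 2n² - 2n + 3.
Then p(1) = 8.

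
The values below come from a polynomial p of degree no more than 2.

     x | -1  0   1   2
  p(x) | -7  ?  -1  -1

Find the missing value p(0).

-3

The 3 known points determine the degree-2 polynomial uniquely.
Write p(x) = ax^2 + bx + c. Substituting each data point gives a linear system:
  a - b + c = -7
  a + b + c = -1
  4a + 2b + c = -1
Solving the system yields a = -1, b = 3, c = -3.
So p(x) = -x^2 + 3x - 3.
Then p(0) = -3.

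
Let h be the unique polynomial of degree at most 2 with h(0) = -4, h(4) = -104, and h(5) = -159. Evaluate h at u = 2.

-30

Write h(u) = au^2 + bu + c. Substituting each data point gives a linear system:
  c = -4
  16a + 4b + c = -104
  25a + 5b + c = -159
Solving the system yields a = -6, b = -1, c = -4.
So h(u) = -6u^2 - u - 4.
Then h(2) = -30.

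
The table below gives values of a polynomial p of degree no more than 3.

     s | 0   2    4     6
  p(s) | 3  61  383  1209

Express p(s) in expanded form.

p(s) = 5s^3 + 3s^2 + 3s + 3

Write p(s) = as^3 + bs^2 + cs + d. Substituting each data point gives a linear system:
  d = 3
  8a + 4b + 2c + d = 61
  64a + 16b + 4c + d = 383
  216a + 36b + 6c + d = 1209
Solving the system yields a = 5, b = 3, c = 3, d = 3.
So p(s) = 5s³ + 3s² + 3s + 3.
Check: p(4) = 383. ✓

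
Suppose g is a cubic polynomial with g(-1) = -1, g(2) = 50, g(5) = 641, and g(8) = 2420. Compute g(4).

344

Using the Lagrange interpolation formula with nodes -1, 2, 5, 8:
  L_0(x) = (x - 2)(x - 5)(x - 8) / -162
  L_1(x) = (x + 1)(x - 5)(x - 8) / 54
  L_2(x) = (x + 1)(x - 2)(x - 8) / -54
  L_3(x) = (x + 1)(x - 2)(x - 5) / 162
Then g(x) = -1·L_0(x) + 50·L_1(x) + 641·L_2(x) + 2420·L_3(x).
Expanding and collecting terms gives g(x) = 4x^3 + 6x^2 - x - 4.
Evaluating at x = 4: g(4) = 344.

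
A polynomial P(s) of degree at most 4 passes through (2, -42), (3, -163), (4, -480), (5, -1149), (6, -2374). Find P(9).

Forward differences of the values at s = 2, 3, 4, 5, 6:
  P  : -42  -163  -480  -1149  -2374
  Δ  : -121  -317  -669  -1225
  Δ^2: -196  -352  -556
  Δ^3: -156  -204
  Δ^4: -48
The fourth differences are constant, confirming degree 4.
Interpolating (Newton forward form) and evaluating at s = 9 gives P(9) = -12145.

-12145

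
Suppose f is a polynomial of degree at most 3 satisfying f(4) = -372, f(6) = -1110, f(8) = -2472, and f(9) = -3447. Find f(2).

Using the Lagrange interpolation formula with nodes 4, 6, 8, 9:
  L_0(s) = (s - 6)(s - 8)(s - 9) / -40
  L_1(s) = (s - 4)(s - 8)(s - 9) / 12
  L_2(s) = (s - 4)(s - 6)(s - 9) / -8
  L_3(s) = (s - 4)(s - 6)(s - 8) / 15
Then f(s) = -372·L_0(s) - 1110·L_1(s) - 2472·L_2(s) - 3447·L_3(s).
Expanding and collecting terms gives f(s) = -4s³ - 6s² - 5s.
Evaluating at s = 2: f(2) = -66.

-66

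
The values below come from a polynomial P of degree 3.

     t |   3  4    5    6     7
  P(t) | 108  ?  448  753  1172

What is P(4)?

The 4 known points determine the degree-3 polynomial uniquely.
Write P(t) = at^3 + bt^2 + ct + d. Substituting each data point gives a linear system:
  27a + 9b + 3c + d = 108
  125a + 25b + 5c + d = 448
  216a + 36b + 6c + d = 753
  343a + 49b + 7c + d = 1172
Solving the system yields a = 3, b = 3, c = -1, d = 3.
So P(t) = 3t^3 + 3t^2 - t + 3.
Then P(4) = 239.

239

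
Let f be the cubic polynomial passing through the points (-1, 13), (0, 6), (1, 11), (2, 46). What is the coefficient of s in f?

-4

Write f(s) = as^3 + bs^2 + cs + d. Substituting each data point gives a linear system:
  -a + b - c + d = 13
  d = 6
  a + b + c + d = 11
  8a + 4b + 2c + d = 46
Solving the system yields a = 3, b = 6, c = -4, d = 6.
So f(s) = 3s^3 + 6s^2 - 4s + 6.
The coefficient of s is -4.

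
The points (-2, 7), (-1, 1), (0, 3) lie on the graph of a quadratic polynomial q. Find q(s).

Write q(s) = as^2 + bs + c. Substituting each data point gives a linear system:
  4a - 2b + c = 7
  a - b + c = 1
  c = 3
Solving the system yields a = 4, b = 6, c = 3.
So q(s) = 4s^2 + 6s + 3.
Check: q(0) = 3. ✓

q(s) = 4s^2 + 6s + 3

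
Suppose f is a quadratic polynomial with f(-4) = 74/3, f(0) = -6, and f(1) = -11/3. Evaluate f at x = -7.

269/3

Write f(x) = ax^2 + bx + c. Substituting each data point gives a linear system:
  16a - 4b + c = 74/3
  c = -6
  a + b + c = -11/3
Solving the system yields a = 2, b = 1/3, c = -6.
So f(x) = 2x^2 + (1/3)x - 6.
Then f(-7) = 269/3.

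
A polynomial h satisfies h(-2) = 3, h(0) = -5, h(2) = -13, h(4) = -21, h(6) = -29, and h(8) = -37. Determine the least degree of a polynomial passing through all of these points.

1

Forward differences of the values at n = -2, 0, 2, 4, 6, 8:
  h  : 3  -5  -13  -21  -29  -37
  Δ  : -8  -8  -8  -8  -8
  Δ^2: 0  0  0  0
  Δ^3: 0  0  0
  Δ^4: 0  0
  Δ^5: 0
The first differences are constant (-8) and nonzero, while all higher differences vanish, so the minimal degree is 1.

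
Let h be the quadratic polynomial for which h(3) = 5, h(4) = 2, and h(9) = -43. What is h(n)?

Using the Lagrange interpolation formula with nodes 3, 4, 9:
  L_0(n) = (n - 4)(n - 9) / 6
  L_1(n) = (n - 3)(n - 9) / -5
  L_2(n) = (n - 3)(n - 4) / 30
Then h(n) = 5·L_0(n) + 2·L_1(n) - 43·L_2(n).
Expanding and collecting terms gives h(n) = -n^2 + 4n + 2.
Check: h(9) = -43. ✓

h(n) = -n^2 + 4n + 2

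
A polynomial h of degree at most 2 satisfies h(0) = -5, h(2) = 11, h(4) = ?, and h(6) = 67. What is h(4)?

The 3 known points determine the degree-2 polynomial uniquely.
Write h(u) = au^2 + bu + c. Substituting each data point gives a linear system:
  c = -5
  4a + 2b + c = 11
  36a + 6b + c = 67
Solving the system yields a = 1, b = 6, c = -5.
So h(u) = u^2 + 6u - 5.
Then h(4) = 35.

35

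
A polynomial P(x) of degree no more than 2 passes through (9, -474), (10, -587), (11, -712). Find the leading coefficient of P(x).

Write P(x) = ax^2 + bx + c. Substituting each data point gives a linear system:
  81a + 9b + c = -474
  100a + 10b + c = -587
  121a + 11b + c = -712
Solving the system yields a = -6, b = 1, c = 3.
So P(x) = -6x^2 + x + 3.
The leading coefficient is -6.

-6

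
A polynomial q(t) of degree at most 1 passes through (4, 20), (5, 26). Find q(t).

q(t) = 6t - 4

Using the Lagrange interpolation formula with nodes 4, 5:
  L_0(t) = (t - 5) / -1
  L_1(t) = (t - 4) / 1
Then q(t) = 20·L_0(t) + 26·L_1(t).
Expanding and collecting terms gives q(t) = 6t - 4.
Check: q(5) = 26. ✓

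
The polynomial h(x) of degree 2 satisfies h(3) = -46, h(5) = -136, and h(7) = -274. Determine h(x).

Write h(x) = ax^2 + bx + c. Substituting each data point gives a linear system:
  9a + 3b + c = -46
  25a + 5b + c = -136
  49a + 7b + c = -274
Solving the system yields a = -6, b = 3, c = -1.
So h(x) = -6x^2 + 3x - 1.
Check: h(5) = -136. ✓

h(x) = -6x^2 + 3x - 1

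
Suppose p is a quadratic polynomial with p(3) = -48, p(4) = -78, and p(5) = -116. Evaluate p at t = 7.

-216

Using the Lagrange interpolation formula with nodes 3, 4, 5:
  L_0(t) = (t - 4)(t - 5) / 2
  L_1(t) = (t - 3)(t - 5) / -1
  L_2(t) = (t - 3)(t - 4) / 2
Then p(t) = -48·L_0(t) - 78·L_1(t) - 116·L_2(t).
Expanding and collecting terms gives p(t) = -4t^2 - 2t - 6.
Evaluating at t = 7: p(7) = -216.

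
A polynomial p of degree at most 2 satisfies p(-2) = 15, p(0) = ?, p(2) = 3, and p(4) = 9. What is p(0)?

On equispaced nodes a degree-2 polynomial has vanishing third forward difference, so
  - p(-2) + 3·p(0) - 3·p(2) + p(4) = 0.
Substituting the known values and solving for p(0):
  3·p(0) = 15
  p(0) = 5.

5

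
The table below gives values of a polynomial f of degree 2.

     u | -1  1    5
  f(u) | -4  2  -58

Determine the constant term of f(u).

Write f(u) = au^2 + bu + c. Substituting each data point gives a linear system:
  a - b + c = -4
  a + b + c = 2
  25a + 5b + c = -58
Solving the system yields a = -3, b = 3, c = 2.
So f(u) = -3u² + 3u + 2.
The constant term is 2.

2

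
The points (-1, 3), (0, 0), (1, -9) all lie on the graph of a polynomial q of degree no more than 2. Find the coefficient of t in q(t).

Write q(t) = at^2 + bt + c. Substituting each data point gives a linear system:
  a - b + c = 3
  c = 0
  a + b + c = -9
Solving the system yields a = -3, b = -6, c = 0.
So q(t) = -3t² - 6t.
The coefficient of t is -6.

-6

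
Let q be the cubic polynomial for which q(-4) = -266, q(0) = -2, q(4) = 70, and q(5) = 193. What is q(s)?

q(s) = 3s^3 - 6s^2 - 6s - 2

Using the Lagrange interpolation formula with nodes -4, 0, 4, 5:
  L_0(s) = s(s - 4)(s - 5) / -288
  L_1(s) = (s + 4)(s - 4)(s - 5) / 80
  L_2(s) = (s + 4)s(s - 5) / -32
  L_3(s) = (s + 4)s(s - 4) / 45
Then q(s) = -266·L_0(s) - 2·L_1(s) + 70·L_2(s) + 193·L_3(s).
Expanding and collecting terms gives q(s) = 3s³ - 6s² - 6s - 2.
Check: q(0) = -2. ✓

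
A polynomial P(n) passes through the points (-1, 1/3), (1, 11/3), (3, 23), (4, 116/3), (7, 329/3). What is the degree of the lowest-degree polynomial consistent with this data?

Divided differences on the nodes -1, 1, 3, 4, 7:
  order 0: 1/3  11/3  23  116/3  329/3
  order 1: 5/3  29/3  47/3  71/3
  order 2: 2  2  2
  order 3: 0  0
  order 4: 0
The order-2 divided differences are all 2 (nonzero) and every higher order vanishes, so the data lies on a polynomial of degree exactly 2.

2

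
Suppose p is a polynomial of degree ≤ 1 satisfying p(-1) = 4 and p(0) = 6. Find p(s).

p(s) = 2s + 6

Using the Lagrange interpolation formula with nodes -1, 0:
  L_0(s) = s / -1
  L_1(s) = (s + 1) / 1
Then p(s) = 4·L_0(s) + 6·L_1(s).
Expanding and collecting terms gives p(s) = 2s + 6.
Check: p(0) = 6. ✓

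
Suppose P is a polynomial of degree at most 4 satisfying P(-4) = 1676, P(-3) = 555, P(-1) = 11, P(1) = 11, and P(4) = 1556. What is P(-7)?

14987

Using the Lagrange interpolation formula with nodes -4, -3, -1, 1, 4:
  L_0(t) = (t + 3)(t + 1)(t - 1)(t - 4) / 120
  L_1(t) = (t + 4)(t + 1)(t - 1)(t - 4) / -56
  L_2(t) = (t + 4)(t + 3)(t - 1)(t - 4) / 60
  L_3(t) = (t + 4)(t + 3)(t + 1)(t - 4) / -120
  L_4(t) = (t + 4)(t + 3)(t + 1)(t - 1) / 840
Then P(t) = 1676·L_0(t) + 555·L_1(t) + 11·L_2(t) + 11·L_3(t) + 1556·L_4(t).
Expanding and collecting terms gives P(t) = 6t^4 - t^3 + 5t^2 + t.
Evaluating at t = -7: P(-7) = 14987.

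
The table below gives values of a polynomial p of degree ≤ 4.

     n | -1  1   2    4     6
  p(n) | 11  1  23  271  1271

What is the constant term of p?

-1

Write p(n) = an^4 + bn^3 + cn^2 + dn + e. Substituting each data point gives a linear system:
  a - b + c - d + e = 11
  a + b + c + d + e = 1
  16a + 8b + 4c + 2d + e = 23
  256a + 64b + 16c + 4d + e = 271
  1296a + 216b + 36c + 6d + e = 1271
Solving the system yields a = 1, b = -1, c = 6, d = -4, e = -1.
So p(n) = n^4 - n^3 + 6n^2 - 4n - 1.
The constant term is -1.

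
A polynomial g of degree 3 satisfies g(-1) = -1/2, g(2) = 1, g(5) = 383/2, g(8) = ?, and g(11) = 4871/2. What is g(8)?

895

The 4 known points determine the degree-3 polynomial uniquely.
Write g(s) = as^3 + bs^2 + cs + d. Substituting each data point gives a linear system:
  -a + b - c + d = -1/2
  8a + 4b + 2c + d = 1
  125a + 25b + 5c + d = 383/2
  1331a + 121b + 11c + d = 4871/2
Solving the system yields a = 2, b = -3/2, c = -4, d = -1.
So g(s) = 2s^3 - (3/2)s^2 - 4s - 1.
Then g(8) = 895.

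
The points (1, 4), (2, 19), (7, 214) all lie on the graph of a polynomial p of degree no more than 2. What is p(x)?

Write p(x) = ax^2 + bx + c. Substituting each data point gives a linear system:
  a + b + c = 4
  4a + 2b + c = 19
  49a + 7b + c = 214
Solving the system yields a = 4, b = 3, c = -3.
So p(x) = 4x² + 3x - 3.
Check: p(2) = 19. ✓

p(x) = 4x^2 + 3x - 3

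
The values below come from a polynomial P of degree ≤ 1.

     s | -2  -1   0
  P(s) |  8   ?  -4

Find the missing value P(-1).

2

The 2 known points determine the degree-1 polynomial uniquely.
Write P(s) = as + b. Substituting each data point gives a linear system:
  -2a + b = 8
  b = -4
Solving the system yields a = -6, b = -4.
So P(s) = -6s - 4.
Then P(-1) = 2.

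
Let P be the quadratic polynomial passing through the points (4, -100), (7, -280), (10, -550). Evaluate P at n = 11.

Forward differences of the values at n = 4, 7, 10:
  P  : -100  -280  -550
  Δ  : -180  -270
  Δ^2: -90
The second differences are constant, confirming degree 2.
Interpolating (Newton forward form) and evaluating at n = 11 gives P(11) = -660.

-660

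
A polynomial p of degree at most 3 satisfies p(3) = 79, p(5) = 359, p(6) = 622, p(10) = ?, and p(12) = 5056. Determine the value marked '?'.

2914

The 4 known points determine the degree-3 polynomial uniquely.
Write p(u) = au^3 + bu^2 + cu + d. Substituting each data point gives a linear system:
  27a + 9b + 3c + d = 79
  125a + 25b + 5c + d = 359
  216a + 36b + 6c + d = 622
  1728a + 144b + 12c + d = 5056
Solving the system yields a = 3, b = -1, c = 1, d = 4.
So p(u) = 3u³ - u² + u + 4.
Then p(10) = 2914.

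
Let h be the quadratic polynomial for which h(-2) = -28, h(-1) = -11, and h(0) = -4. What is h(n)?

h(n) = -5n^2 + 2n - 4

Write h(n) = an^2 + bn + c. Substituting each data point gives a linear system:
  4a - 2b + c = -28
  a - b + c = -11
  c = -4
Solving the system yields a = -5, b = 2, c = -4.
So h(n) = -5n² + 2n - 4.
Check: h(-2) = -28. ✓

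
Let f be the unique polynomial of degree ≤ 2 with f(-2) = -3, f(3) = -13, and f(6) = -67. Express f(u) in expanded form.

Using the Lagrange interpolation formula with nodes -2, 3, 6:
  L_0(u) = (u - 3)(u - 6) / 40
  L_1(u) = (u + 2)(u - 6) / -15
  L_2(u) = (u + 2)(u - 3) / 24
Then f(u) = -3·L_0(u) - 13·L_1(u) - 67·L_2(u).
Expanding and collecting terms gives f(u) = -2u² + 5.
Check: f(3) = -13. ✓

f(u) = -2u^2 + 5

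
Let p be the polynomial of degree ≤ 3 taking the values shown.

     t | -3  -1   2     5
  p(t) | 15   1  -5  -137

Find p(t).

p(t) = -t^3 - t^2 + 2t + 3

Write p(t) = at^3 + bt^2 + ct + d. Substituting each data point gives a linear system:
  -27a + 9b - 3c + d = 15
  -a + b - c + d = 1
  8a + 4b + 2c + d = -5
  125a + 25b + 5c + d = -137
Solving the system yields a = -1, b = -1, c = 2, d = 3.
So p(t) = -t³ - t² + 2t + 3.
Check: p(2) = -5. ✓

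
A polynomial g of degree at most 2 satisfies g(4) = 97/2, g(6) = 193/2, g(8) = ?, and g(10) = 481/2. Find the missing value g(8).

321/2

The 3 known points determine the degree-2 polynomial uniquely.
Write g(s) = as^2 + bs + c. Substituting each data point gives a linear system:
  16a + 4b + c = 97/2
  36a + 6b + c = 193/2
  100a + 10b + c = 481/2
Solving the system yields a = 2, b = 4, c = 1/2.
So g(s) = 2s^2 + 4s + 1/2.
Then g(8) = 321/2.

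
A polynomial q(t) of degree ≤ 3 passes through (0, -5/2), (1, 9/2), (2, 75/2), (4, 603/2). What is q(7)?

3285/2

Using the Lagrange interpolation formula with nodes 0, 1, 2, 4:
  L_0(t) = (t - 1)(t - 2)(t - 4) / -8
  L_1(t) = t(t - 2)(t - 4) / 3
  L_2(t) = t(t - 1)(t - 4) / -4
  L_3(t) = t(t - 1)(t - 2) / 24
Then q(t) = -5/2·L_0(t) + 9/2·L_1(t) + 75/2·L_2(t) + 603/2·L_3(t).
Expanding and collecting terms gives q(t) = 5t^3 - 2t^2 + 4t - 5/2.
Evaluating at t = 7: q(7) = 3285/2.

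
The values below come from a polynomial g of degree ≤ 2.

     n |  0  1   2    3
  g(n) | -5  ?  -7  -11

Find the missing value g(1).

-5

On equispaced nodes a degree-2 polynomial has vanishing third forward difference, so
  - g(0) + 3·g(1) - 3·g(2) + g(3) = 0.
Substituting the known values and solving for g(1):
  3·g(1) = -15
  g(1) = -5.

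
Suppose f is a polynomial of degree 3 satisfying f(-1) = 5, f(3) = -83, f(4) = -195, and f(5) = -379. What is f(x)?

f(x) = -3x^3 - x + 1

Write f(x) = ax^3 + bx^2 + cx + d. Substituting each data point gives a linear system:
  -a + b - c + d = 5
  27a + 9b + 3c + d = -83
  64a + 16b + 4c + d = -195
  125a + 25b + 5c + d = -379
Solving the system yields a = -3, b = 0, c = -1, d = 1.
So f(x) = -3x^3 - x + 1.
Check: f(5) = -379. ✓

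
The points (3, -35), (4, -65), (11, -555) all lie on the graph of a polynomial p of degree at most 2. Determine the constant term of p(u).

-5

Write p(u) = au^2 + bu + c. Substituting each data point gives a linear system:
  9a + 3b + c = -35
  16a + 4b + c = -65
  121a + 11b + c = -555
Solving the system yields a = -5, b = 5, c = -5.
So p(u) = -5u^2 + 5u - 5.
The constant term is -5.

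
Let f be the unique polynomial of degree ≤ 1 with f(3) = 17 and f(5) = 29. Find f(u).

Using the Lagrange interpolation formula with nodes 3, 5:
  L_0(u) = (u - 5) / -2
  L_1(u) = (u - 3) / 2
Then f(u) = 17·L_0(u) + 29·L_1(u).
Expanding and collecting terms gives f(u) = 6u - 1.
Check: f(5) = 29. ✓

f(u) = 6u - 1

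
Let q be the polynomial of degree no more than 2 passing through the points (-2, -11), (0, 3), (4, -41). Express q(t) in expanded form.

q(t) = -3t^2 + t + 3

Write q(t) = at^2 + bt + c. Substituting each data point gives a linear system:
  4a - 2b + c = -11
  c = 3
  16a + 4b + c = -41
Solving the system yields a = -3, b = 1, c = 3.
So q(t) = -3t² + t + 3.
Check: q(4) = -41. ✓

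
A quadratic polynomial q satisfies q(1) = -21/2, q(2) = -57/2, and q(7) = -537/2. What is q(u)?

Using the Lagrange interpolation formula with nodes 1, 2, 7:
  L_0(u) = (u - 2)(u - 7) / 6
  L_1(u) = (u - 1)(u - 7) / -5
  L_2(u) = (u - 1)(u - 2) / 30
Then q(u) = -21/2·L_0(u) - 57/2·L_1(u) - 537/2·L_2(u).
Expanding and collecting terms gives q(u) = -5u^2 - 3u - 5/2.
Check: q(1) = -21/2. ✓

q(u) = -5u^2 - 3u - 5/2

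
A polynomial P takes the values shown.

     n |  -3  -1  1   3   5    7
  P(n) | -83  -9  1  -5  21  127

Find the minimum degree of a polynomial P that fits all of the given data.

Forward differences of the values at n = -3, -1, 1, 3, 5, 7:
  P  : -83  -9  1  -5  21  127
  Δ  : 74  10  -6  26  106
  Δ^2: -64  -16  32  80
  Δ^3: 48  48  48
  Δ^4: 0  0
  Δ^5: 0
The third differences are constant (48) and nonzero, while all higher differences vanish, so the minimal degree is 3.

3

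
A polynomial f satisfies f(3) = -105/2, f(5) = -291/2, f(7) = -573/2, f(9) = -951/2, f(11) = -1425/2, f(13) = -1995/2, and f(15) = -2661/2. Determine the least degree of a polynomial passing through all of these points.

2

Forward differences of the values at x = 3, 5, 7, 9, 11, 13, 15:
  f  : -105/2  -291/2  -573/2  -951/2  -1425/2  -1995/2  -2661/2
  Δ  : -93  -141  -189  -237  -285  -333
  Δ^2: -48  -48  -48  -48  -48
  Δ^3: 0  0  0  0
  Δ^4: 0  0  0
  Δ^5: 0  0
  Δ^6: 0
The second differences are constant (-48) and nonzero, while all higher differences vanish, so the minimal degree is 2.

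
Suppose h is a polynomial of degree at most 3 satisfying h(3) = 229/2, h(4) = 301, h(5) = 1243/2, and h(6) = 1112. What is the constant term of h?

Write h(n) = an^3 + bn^2 + cn + d. Substituting each data point gives a linear system:
  27a + 9b + 3c + d = 229/2
  64a + 16b + 4c + d = 301
  125a + 25b + 5c + d = 1243/2
  216a + 36b + 6c + d = 1112
Solving the system yields a = 6, b = -5, c = -1/2, d = -1.
So h(n) = 6n^3 - 5n^2 - (1/2)n - 1.
The constant term is -1.

-1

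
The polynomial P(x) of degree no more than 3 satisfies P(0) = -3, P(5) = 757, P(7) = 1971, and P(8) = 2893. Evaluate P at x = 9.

4065

Write P(x) = ax^3 + bx^2 + cx + d. Substituting each data point gives a linear system:
  d = -3
  125a + 25b + 5c + d = 757
  343a + 49b + 7c + d = 1971
  512a + 64b + 8c + d = 2893
Solving the system yields a = 5, b = 5, c = 2, d = -3.
So P(x) = 5x³ + 5x² + 2x - 3.
Then P(9) = 4065.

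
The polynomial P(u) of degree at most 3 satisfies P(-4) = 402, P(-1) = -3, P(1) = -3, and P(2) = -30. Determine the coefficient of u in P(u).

6

Write P(u) = au^3 + bu^2 + cu + d. Substituting each data point gives a linear system:
  -64a + 16b - 4c + d = 402
  -a + b - c + d = -3
  a + b + c + d = -3
  8a + 4b + 2c + d = -30
Solving the system yields a = -6, b = 3, c = 6, d = -6.
So P(u) = -6u³ + 3u² + 6u - 6.
The coefficient of u is 6.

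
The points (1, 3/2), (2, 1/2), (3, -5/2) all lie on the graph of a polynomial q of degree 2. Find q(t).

Write q(t) = at^2 + bt + c. Substituting each data point gives a linear system:
  a + b + c = 3/2
  4a + 2b + c = 1/2
  9a + 3b + c = -5/2
Solving the system yields a = -1, b = 2, c = 1/2.
So q(t) = -t^2 + 2t + 1/2.
Check: q(3) = -5/2. ✓

q(t) = -t^2 + 2t + 1/2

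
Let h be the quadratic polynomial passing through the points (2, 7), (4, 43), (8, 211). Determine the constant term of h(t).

Write h(t) = at^2 + bt + c. Substituting each data point gives a linear system:
  4a + 2b + c = 7
  16a + 4b + c = 43
  64a + 8b + c = 211
Solving the system yields a = 4, b = -6, c = 3.
So h(t) = 4t^2 - 6t + 3.
The constant term is 3.

3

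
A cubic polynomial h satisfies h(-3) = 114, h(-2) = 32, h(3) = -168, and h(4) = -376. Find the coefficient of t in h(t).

Write h(t) = at^3 + bt^2 + ct + d. Substituting each data point gives a linear system:
  -27a + 9b - 3c + d = 114
  -8a + 4b - 2c + d = 32
  27a + 9b + 3c + d = -168
  64a + 16b + 4c + d = -376
Solving the system yields a = -5, b = -3, c = -2, d = 0.
So h(t) = -5t^3 - 3t^2 - 2t.
The coefficient of t is -2.

-2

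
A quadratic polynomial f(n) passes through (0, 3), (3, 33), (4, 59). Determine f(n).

Using the Lagrange interpolation formula with nodes 0, 3, 4:
  L_0(n) = (n - 3)(n - 4) / 12
  L_1(n) = n(n - 4) / -3
  L_2(n) = n(n - 3) / 4
Then f(n) = 3·L_0(n) + 33·L_1(n) + 59·L_2(n).
Expanding and collecting terms gives f(n) = 4n^2 - 2n + 3.
Check: f(3) = 33. ✓

f(n) = 4n^2 - 2n + 3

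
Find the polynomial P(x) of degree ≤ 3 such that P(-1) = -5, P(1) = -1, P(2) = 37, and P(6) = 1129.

Write P(x) = ax^3 + bx^2 + cx + d. Substituting each data point gives a linear system:
  -a + b - c + d = -5
  a + b + c + d = -1
  8a + 4b + 2c + d = 37
  216a + 36b + 6c + d = 1129
Solving the system yields a = 5, b = 2, c = -3, d = -5.
So P(x) = 5x^3 + 2x^2 - 3x - 5.
Check: P(-1) = -5. ✓

P(x) = 5x^3 + 2x^2 - 3x - 5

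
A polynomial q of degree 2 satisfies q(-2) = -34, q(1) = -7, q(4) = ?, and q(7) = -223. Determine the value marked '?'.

-70

The 3 known points determine the degree-2 polynomial uniquely.
Write q(t) = at^2 + bt + c. Substituting each data point gives a linear system:
  4a - 2b + c = -34
  a + b + c = -7
  49a + 7b + c = -223
Solving the system yields a = -5, b = 4, c = -6.
So q(t) = -5t^2 + 4t - 6.
Then q(4) = -70.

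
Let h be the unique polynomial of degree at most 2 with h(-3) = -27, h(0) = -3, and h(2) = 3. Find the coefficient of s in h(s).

Write h(s) = as^2 + bs + c. Substituting each data point gives a linear system:
  9a - 3b + c = -27
  c = -3
  4a + 2b + c = 3
Solving the system yields a = -1, b = 5, c = -3.
So h(s) = -s² + 5s - 3.
The coefficient of s is 5.

5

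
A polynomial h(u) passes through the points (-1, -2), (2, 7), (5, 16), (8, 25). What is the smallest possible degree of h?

1

Forward differences of the values at u = -1, 2, 5, 8:
  h  : -2  7  16  25
  Δ  : 9  9  9
  Δ^2: 0  0
  Δ^3: 0
The first differences are constant (9) and nonzero, while all higher differences vanish, so the minimal degree is 1.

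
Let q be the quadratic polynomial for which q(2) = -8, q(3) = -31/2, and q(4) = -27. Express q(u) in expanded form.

q(u) = -2u^2 + (5/2)u - 5

Using the Lagrange interpolation formula with nodes 2, 3, 4:
  L_0(u) = (u - 3)(u - 4) / 2
  L_1(u) = (u - 2)(u - 4) / -1
  L_2(u) = (u - 2)(u - 3) / 2
Then q(u) = -8·L_0(u) - 31/2·L_1(u) - 27·L_2(u).
Expanding and collecting terms gives q(u) = -2u² + (5/2)u - 5.
Check: q(3) = -31/2. ✓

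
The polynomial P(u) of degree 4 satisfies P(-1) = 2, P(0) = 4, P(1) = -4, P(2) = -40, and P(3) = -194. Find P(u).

P(u) = -3u^4 + 3u^3 - 2u^2 - 6u + 4

Write P(u) = au^4 + bu^3 + cu^2 + du + e. Substituting each data point gives a linear system:
  a - b + c - d + e = 2
  e = 4
  a + b + c + d + e = -4
  16a + 8b + 4c + 2d + e = -40
  81a + 27b + 9c + 3d + e = -194
Solving the system yields a = -3, b = 3, c = -2, d = -6, e = 4.
So P(u) = -3u⁴ + 3u³ - 2u² - 6u + 4.
Check: P(0) = 4. ✓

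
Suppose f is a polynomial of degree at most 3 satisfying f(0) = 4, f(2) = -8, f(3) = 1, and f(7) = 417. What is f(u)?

Write f(u) = au^3 + bu^2 + cu + d. Substituting each data point gives a linear system:
  d = 4
  8a + 4b + 2c + d = -8
  27a + 9b + 3c + d = 1
  343a + 49b + 7c + d = 417
Solving the system yields a = 2, b = -5, c = -4, d = 4.
So f(u) = 2u^3 - 5u^2 - 4u + 4.
Check: f(2) = -8. ✓

f(u) = 2u^3 - 5u^2 - 4u + 4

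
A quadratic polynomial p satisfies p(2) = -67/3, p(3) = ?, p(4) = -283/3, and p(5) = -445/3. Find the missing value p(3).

On equispaced nodes a degree-2 polynomial has vanishing third forward difference, so
  - p(2) + 3·p(3) - 3·p(4) + p(5) = 0.
Substituting the known values and solving for p(3):
  3·p(3) = -157
  p(3) = -157/3.

-157/3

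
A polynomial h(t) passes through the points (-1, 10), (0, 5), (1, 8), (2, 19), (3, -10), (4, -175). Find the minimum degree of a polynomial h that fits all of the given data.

Forward differences of the values at t = -1, 0, 1, 2, 3, 4:
  h  : 10  5  8  19  -10  -175
  Δ  : -5  3  11  -29  -165
  Δ^2: 8  8  -40  -136
  Δ^3: 0  -48  -96
  Δ^4: -48  -48
  Δ^5: 0
The fourth differences are constant (-48) and nonzero, while all higher differences vanish, so the minimal degree is 4.

4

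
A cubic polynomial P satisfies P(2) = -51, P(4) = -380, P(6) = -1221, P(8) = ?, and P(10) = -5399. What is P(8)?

-2814

On equispaced nodes a degree-3 polynomial has vanishing fourth forward difference, so
  P(2) - 4·P(4) + 6·P(6) - 4·P(8) + P(10) = 0.
Substituting the known values and solving for P(8):
  -4·P(8) = 11256
  P(8) = -2814.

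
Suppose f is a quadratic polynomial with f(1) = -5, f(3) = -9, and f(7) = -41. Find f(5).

Using the Lagrange interpolation formula with nodes 1, 3, 7:
  L_0(u) = (u - 3)(u - 7) / 12
  L_1(u) = (u - 1)(u - 7) / -8
  L_2(u) = (u - 1)(u - 3) / 24
Then f(u) = -5·L_0(u) - 9·L_1(u) - 41·L_2(u).
Expanding and collecting terms gives f(u) = -u² + 2u - 6.
Evaluating at u = 5: f(5) = -21.

-21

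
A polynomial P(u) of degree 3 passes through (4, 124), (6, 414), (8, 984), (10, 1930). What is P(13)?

Write P(u) = au^3 + bu^2 + cu + d. Substituting each data point gives a linear system:
  64a + 16b + 4c + d = 124
  216a + 36b + 6c + d = 414
  512a + 64b + 8c + d = 984
  1000a + 100b + 10c + d = 1930
Solving the system yields a = 2, b = -1, c = 3, d = 0.
So P(u) = 2u³ - u² + 3u.
Then P(13) = 4264.

4264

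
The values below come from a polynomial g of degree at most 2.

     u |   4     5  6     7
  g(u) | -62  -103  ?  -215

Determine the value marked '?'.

The 3 known points determine the degree-2 polynomial uniquely.
Write g(u) = au^2 + bu + c. Substituting each data point gives a linear system:
  16a + 4b + c = -62
  25a + 5b + c = -103
  49a + 7b + c = -215
Solving the system yields a = -5, b = 4, c = 2.
So g(u) = -5u^2 + 4u + 2.
Then g(6) = -154.

-154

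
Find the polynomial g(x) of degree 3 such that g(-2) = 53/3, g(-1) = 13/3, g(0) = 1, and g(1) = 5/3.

Write g(x) = ax^3 + bx^2 + cx + d. Substituting each data point gives a linear system:
  -8a + 4b - 2c + d = 53/3
  -a + b - c + d = 13/3
  d = 1
  a + b + c + d = 5/3
Solving the system yields a = -1, b = 2, c = -1/3, d = 1.
So g(x) = -x^3 + 2x^2 - (1/3)x + 1.
Check: g(1) = 5/3. ✓

g(x) = -x^3 + 2x^2 - (1/3)x + 1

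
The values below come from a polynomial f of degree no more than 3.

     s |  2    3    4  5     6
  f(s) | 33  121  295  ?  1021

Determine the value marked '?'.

The 4 known points determine the degree-3 polynomial uniquely.
Write f(s) = as^3 + bs^2 + cs + d. Substituting each data point gives a linear system:
  8a + 4b + 2c + d = 33
  27a + 9b + 3c + d = 121
  64a + 16b + 4c + d = 295
  216a + 36b + 6c + d = 1021
Solving the system yields a = 5, b = -2, c = 3, d = -5.
So f(s) = 5s³ - 2s² + 3s - 5.
Then f(5) = 585.

585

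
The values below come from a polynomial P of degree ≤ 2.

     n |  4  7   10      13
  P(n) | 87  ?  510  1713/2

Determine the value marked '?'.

The 3 known points determine the degree-2 polynomial uniquely.
Write P(n) = an^2 + bn + c. Substituting each data point gives a linear system:
  16a + 4b + c = 87
  100a + 10b + c = 510
  169a + 13b + c = 1713/2
Solving the system yields a = 5, b = 1/2, c = 5.
So P(n) = 5n² + (1/2)n + 5.
Then P(7) = 507/2.

507/2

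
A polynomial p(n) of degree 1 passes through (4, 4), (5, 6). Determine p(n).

p(n) = 2n - 4

Write p(n) = an + b. Substituting each data point gives a linear system:
  4a + b = 4
  5a + b = 6
Solving the system yields a = 2, b = -4.
So p(n) = 2n - 4.
Check: p(4) = 4. ✓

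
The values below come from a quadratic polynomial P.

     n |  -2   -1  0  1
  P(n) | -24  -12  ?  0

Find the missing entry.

-4

The 3 known points determine the degree-2 polynomial uniquely.
Write P(n) = an^2 + bn + c. Substituting each data point gives a linear system:
  4a - 2b + c = -24
  a - b + c = -12
  a + b + c = 0
Solving the system yields a = -2, b = 6, c = -4.
So P(n) = -2n² + 6n - 4.
Then P(0) = -4.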